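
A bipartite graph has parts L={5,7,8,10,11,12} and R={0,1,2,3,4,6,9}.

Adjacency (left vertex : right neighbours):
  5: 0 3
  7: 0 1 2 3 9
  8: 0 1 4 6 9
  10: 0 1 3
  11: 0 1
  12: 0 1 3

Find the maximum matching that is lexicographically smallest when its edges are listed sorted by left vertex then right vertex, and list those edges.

|M| = 5 (so the lex-smallest maximum matching has 5 edges)
process left vertices in ascending order; for each, take the smallest-labelled available neighbour that still permits 5 edges overall, or leave it unmatched if none does
lex-smallest matching: {5-0, 7-2, 8-4, 10-1, 12-3}

Lex-smallest maximum matching: {(5,0), (7,2), (8,4), (10,1), (12,3)}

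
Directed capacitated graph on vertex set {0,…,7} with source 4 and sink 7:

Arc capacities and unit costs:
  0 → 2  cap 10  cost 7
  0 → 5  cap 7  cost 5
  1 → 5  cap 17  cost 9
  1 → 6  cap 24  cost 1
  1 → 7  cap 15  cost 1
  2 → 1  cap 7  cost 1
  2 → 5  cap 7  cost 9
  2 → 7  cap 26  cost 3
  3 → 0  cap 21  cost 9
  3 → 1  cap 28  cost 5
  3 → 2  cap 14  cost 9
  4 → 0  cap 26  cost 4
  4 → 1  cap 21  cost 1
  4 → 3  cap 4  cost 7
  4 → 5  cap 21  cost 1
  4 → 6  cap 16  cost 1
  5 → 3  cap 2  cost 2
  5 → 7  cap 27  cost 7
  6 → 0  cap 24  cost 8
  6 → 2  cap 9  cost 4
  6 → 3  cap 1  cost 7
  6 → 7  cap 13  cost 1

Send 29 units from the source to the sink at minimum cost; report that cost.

Minimum cost for 29 units: 64

shortest-cost path #1: 4→6→7 push 13 @ unit cost 2 (adds 26)
shortest-cost path #2: 4→1→7 push 15 @ unit cost 2 (adds 30)
shortest-cost path #3: 4→5→7 push 1 @ unit cost 8 (adds 8)
total cost = 64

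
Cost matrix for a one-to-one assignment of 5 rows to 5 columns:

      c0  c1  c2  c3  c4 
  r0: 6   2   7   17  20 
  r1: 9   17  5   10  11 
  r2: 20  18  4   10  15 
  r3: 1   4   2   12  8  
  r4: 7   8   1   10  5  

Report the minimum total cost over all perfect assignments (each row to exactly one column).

optimal assignment: row0→col1 (cost 2), row1→col3 (cost 10), row2→col2 (cost 4), row3→col0 (cost 1), row4→col4 (cost 5)
total = 2 + 10 + 4 + 1 + 5 = 22

Minimum assignment cost: 22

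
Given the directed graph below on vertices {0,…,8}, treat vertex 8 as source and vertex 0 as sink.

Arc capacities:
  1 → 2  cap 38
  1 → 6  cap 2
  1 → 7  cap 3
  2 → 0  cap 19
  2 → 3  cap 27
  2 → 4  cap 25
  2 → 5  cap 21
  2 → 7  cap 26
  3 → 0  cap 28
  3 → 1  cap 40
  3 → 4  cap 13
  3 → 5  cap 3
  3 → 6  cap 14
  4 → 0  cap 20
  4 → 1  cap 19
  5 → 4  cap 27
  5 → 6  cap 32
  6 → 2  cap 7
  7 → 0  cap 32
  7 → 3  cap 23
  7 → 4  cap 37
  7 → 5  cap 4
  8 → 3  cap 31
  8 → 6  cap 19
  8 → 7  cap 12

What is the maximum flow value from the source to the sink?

augment #1: 8→3→0 bottleneck 28, total now 28
augment #2: 8→7→0 bottleneck 12, total now 40
augment #3: 8→3→4→0 bottleneck 3, total now 43
augment #4: 8→6→2→0 bottleneck 7, total now 50

Maximum flow value: 50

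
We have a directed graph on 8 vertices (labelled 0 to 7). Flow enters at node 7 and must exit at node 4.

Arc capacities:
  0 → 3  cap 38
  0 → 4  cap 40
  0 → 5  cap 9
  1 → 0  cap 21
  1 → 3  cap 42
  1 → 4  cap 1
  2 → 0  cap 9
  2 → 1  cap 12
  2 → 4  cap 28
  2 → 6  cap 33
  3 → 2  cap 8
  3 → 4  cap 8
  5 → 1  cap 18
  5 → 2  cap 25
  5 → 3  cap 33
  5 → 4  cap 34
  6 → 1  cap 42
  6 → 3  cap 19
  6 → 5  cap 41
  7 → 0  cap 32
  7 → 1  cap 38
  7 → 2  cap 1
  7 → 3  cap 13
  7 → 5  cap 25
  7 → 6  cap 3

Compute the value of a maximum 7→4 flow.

augment #1: 7→0→4 bottleneck 32, total now 32
augment #2: 7→1→4 bottleneck 1, total now 33
augment #3: 7→2→4 bottleneck 1, total now 34
augment #4: 7→3→4 bottleneck 8, total now 42
augment #5: 7→5→4 bottleneck 25, total now 67
augment #6: 7→1→0→4 bottleneck 8, total now 75
augment #7: 7→3→2→4 bottleneck 5, total now 80
augment #8: 7→6→5→4 bottleneck 3, total now 83
augment #9: 7→1→0→5→4 bottleneck 6, total now 89
augment #10: 7→1→3→2→4 bottleneck 3, total now 92
augment #11: 7→1→0→5→2→4 bottleneck 3, total now 95

Maximum flow value: 95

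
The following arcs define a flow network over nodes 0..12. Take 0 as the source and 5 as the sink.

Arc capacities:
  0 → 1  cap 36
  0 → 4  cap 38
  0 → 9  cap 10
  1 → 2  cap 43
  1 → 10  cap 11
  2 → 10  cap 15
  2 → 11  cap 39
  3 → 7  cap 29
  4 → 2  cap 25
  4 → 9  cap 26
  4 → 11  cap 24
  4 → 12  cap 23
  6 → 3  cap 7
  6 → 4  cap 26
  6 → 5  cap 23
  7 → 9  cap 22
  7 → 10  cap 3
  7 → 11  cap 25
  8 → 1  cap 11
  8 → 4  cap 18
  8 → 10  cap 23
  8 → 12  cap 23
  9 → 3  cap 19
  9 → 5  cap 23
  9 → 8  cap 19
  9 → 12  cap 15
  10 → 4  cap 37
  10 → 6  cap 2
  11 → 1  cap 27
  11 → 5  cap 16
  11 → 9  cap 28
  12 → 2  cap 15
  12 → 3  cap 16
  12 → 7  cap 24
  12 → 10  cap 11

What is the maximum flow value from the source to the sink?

Maximum flow value: 41

augment #1: 0→9→5 bottleneck 10, total now 10
augment #2: 0→4→9→5 bottleneck 13, total now 23
augment #3: 0→4→11→5 bottleneck 16, total now 39
augment #4: 0→1→10→6→5 bottleneck 2, total now 41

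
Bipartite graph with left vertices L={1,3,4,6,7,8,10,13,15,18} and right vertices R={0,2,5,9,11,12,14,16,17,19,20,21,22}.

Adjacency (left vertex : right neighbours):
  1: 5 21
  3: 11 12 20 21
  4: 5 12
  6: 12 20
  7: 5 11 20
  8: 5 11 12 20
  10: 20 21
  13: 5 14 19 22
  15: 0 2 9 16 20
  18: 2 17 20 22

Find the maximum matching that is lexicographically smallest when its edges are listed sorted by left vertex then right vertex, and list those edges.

|M| = 8 (so the lex-smallest maximum matching has 8 edges)
process left vertices in ascending order; for each, take the smallest-labelled available neighbour that still permits 8 edges overall, or leave it unmatched if none does
lex-smallest matching: {1-5, 3-11, 4-12, 6-20, 10-21, 13-14, 15-0, 18-2}

Lex-smallest maximum matching: {(1,5), (3,11), (4,12), (6,20), (10,21), (13,14), (15,0), (18,2)}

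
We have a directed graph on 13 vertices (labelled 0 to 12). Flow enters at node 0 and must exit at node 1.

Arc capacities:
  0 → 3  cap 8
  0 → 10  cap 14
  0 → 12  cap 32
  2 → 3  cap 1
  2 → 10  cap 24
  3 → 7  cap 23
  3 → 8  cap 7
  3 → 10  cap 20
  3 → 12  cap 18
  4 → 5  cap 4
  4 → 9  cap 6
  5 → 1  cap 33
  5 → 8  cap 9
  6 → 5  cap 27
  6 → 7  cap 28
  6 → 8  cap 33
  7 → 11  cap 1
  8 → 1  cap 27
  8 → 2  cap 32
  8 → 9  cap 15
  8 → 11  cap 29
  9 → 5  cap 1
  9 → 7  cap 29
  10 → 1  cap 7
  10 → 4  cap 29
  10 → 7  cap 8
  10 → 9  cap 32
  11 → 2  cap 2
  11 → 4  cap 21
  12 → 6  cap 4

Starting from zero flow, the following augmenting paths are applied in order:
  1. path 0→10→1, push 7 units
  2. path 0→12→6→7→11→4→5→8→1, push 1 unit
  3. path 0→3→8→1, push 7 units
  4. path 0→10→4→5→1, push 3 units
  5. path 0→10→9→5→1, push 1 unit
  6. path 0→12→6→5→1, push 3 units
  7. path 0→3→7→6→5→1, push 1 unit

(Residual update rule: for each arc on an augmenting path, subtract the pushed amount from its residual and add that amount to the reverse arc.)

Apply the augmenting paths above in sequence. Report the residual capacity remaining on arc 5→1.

Residual capacity of (5,1): 25

after path 1 (0→10→1, push 7): res(5,1)=33
after path 2 (0→12→6→7→11→4→5→8→1, push 1): res(5,1)=33
after path 3 (0→3→8→1, push 7): res(5,1)=33
after path 4 (0→10→4→5→1, push 3): res(5,1)=30
after path 5 (0→10→9→5→1, push 1): res(5,1)=29
after path 6 (0→12→6→5→1, push 3): res(5,1)=26
after path 7 (0→3→7→6→5→1, push 1): res(5,1)=25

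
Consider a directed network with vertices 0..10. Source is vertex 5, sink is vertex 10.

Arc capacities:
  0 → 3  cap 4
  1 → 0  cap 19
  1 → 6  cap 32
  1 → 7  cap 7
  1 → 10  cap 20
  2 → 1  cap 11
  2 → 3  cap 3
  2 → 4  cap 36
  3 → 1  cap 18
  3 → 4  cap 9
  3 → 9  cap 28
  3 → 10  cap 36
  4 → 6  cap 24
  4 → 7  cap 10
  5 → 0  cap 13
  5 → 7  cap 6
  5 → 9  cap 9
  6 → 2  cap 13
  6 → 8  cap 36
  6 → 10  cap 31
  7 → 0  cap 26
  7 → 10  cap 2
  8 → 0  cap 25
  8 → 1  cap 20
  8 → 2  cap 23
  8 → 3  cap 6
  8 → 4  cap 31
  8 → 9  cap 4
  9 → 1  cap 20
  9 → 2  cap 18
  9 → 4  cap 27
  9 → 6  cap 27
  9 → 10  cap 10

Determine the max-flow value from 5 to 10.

augment #1: 5→7→10 bottleneck 2, total now 2
augment #2: 5→9→10 bottleneck 9, total now 11
augment #3: 5→0→3→10 bottleneck 4, total now 15

Maximum flow value: 15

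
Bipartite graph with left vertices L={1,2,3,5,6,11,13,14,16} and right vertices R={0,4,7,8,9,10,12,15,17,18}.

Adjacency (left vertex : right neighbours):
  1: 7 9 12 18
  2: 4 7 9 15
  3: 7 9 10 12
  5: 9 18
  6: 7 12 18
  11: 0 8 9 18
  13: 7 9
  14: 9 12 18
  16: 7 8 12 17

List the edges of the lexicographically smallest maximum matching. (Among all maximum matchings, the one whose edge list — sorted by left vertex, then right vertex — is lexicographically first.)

|M| = 8 (so the lex-smallest maximum matching has 8 edges)
process left vertices in ascending order; for each, take the smallest-labelled available neighbour that still permits 8 edges overall, or leave it unmatched if none does
lex-smallest matching: {1-7, 2-4, 3-10, 5-9, 6-12, 11-0, 14-18, 16-8}

Lex-smallest maximum matching: {(1,7), (2,4), (3,10), (5,9), (6,12), (11,0), (14,18), (16,8)}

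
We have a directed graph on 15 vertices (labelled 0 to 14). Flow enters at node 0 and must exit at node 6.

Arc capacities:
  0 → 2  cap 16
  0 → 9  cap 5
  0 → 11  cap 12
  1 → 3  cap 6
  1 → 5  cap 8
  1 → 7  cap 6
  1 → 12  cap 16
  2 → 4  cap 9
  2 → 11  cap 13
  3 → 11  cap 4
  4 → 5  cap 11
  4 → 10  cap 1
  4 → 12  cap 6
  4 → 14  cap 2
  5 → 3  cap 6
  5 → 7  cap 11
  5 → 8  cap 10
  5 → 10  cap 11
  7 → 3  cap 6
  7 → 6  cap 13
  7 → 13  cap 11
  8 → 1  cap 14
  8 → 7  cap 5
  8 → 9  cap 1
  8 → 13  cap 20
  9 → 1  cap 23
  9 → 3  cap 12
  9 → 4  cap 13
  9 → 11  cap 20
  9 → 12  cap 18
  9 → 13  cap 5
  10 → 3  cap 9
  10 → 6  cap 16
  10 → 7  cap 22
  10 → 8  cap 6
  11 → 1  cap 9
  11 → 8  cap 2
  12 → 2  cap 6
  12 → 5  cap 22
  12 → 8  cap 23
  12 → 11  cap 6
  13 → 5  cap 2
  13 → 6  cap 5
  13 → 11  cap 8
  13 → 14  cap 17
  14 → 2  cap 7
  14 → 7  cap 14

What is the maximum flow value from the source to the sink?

augment #1: 0→9→13→6 bottleneck 5, total now 5
augment #2: 0→2→4→10→6 bottleneck 1, total now 6
augment #3: 0→11→1→7→6 bottleneck 6, total now 12
augment #4: 0→11→8→7→6 bottleneck 2, total now 14
augment #5: 0→2→4→5→7→6 bottleneck 5, total now 19
augment #6: 0→2→4→5→10→6 bottleneck 3, total now 22
augment #7: 0→11→1→5→10→6 bottleneck 3, total now 25

Maximum flow value: 25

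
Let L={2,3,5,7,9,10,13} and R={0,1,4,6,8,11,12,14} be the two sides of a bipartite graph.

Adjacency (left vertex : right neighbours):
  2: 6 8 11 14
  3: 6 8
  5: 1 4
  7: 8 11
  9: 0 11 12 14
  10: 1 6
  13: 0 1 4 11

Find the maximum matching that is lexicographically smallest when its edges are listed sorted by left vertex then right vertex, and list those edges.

Lex-smallest maximum matching: {(2,6), (3,8), (5,4), (7,11), (9,12), (10,1), (13,0)}

|M| = 7 (so the lex-smallest maximum matching has 7 edges)
process left vertices in ascending order; for each, take the smallest-labelled available neighbour that still permits 7 edges overall, or leave it unmatched if none does
lex-smallest matching: {2-6, 3-8, 5-4, 7-11, 9-12, 10-1, 13-0}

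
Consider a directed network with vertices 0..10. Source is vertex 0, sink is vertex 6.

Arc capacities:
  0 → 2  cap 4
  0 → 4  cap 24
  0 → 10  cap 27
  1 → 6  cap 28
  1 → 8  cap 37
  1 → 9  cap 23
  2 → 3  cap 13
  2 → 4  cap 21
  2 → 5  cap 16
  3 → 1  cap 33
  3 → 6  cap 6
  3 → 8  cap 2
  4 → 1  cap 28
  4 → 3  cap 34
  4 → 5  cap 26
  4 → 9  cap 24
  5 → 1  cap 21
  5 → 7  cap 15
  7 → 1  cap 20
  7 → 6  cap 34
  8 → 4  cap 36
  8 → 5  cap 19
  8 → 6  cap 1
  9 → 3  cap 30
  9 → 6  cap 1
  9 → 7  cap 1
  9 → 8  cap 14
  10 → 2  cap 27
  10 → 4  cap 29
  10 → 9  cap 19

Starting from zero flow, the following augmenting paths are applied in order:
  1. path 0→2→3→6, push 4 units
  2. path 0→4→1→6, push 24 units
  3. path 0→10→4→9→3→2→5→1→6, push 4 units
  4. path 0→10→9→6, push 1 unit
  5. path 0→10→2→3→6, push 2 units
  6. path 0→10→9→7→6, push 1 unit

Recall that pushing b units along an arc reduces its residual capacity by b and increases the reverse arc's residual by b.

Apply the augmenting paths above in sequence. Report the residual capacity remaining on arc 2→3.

after path 1 (0→2→3→6, push 4): res(2,3)=9
after path 2 (0→4→1→6, push 24): res(2,3)=9
after path 3 (0→10→4→9→3→2→5→1→6, push 4): res(2,3)=13
after path 4 (0→10→9→6, push 1): res(2,3)=13
after path 5 (0→10→2→3→6, push 2): res(2,3)=11
after path 6 (0→10→9→7→6, push 1): res(2,3)=11

Residual capacity of (2,3): 11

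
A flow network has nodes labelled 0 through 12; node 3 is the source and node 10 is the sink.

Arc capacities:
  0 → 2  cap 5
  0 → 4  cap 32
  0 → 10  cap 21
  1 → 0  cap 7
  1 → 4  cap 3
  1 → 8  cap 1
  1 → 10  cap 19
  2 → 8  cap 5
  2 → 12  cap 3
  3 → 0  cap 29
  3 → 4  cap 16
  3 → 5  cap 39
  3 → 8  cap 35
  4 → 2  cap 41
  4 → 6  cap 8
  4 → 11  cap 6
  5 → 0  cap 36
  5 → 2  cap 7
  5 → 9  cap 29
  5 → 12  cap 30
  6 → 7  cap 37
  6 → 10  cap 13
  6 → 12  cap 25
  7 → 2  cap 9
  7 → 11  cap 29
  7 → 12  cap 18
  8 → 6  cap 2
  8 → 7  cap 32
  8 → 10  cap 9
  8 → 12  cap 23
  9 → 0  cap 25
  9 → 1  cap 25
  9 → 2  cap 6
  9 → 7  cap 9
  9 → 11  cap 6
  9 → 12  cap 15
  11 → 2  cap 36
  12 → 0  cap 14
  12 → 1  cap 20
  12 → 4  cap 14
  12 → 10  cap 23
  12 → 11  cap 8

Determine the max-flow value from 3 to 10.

augment #1: 3→0→10 bottleneck 21, total now 21
augment #2: 3→8→10 bottleneck 9, total now 30
augment #3: 3→4→6→10 bottleneck 8, total now 38
augment #4: 3→5→12→10 bottleneck 23, total now 61
augment #5: 3→8→6→10 bottleneck 2, total now 63
augment #6: 3→5→9→1→10 bottleneck 16, total now 79
augment #7: 3→8→12→1→10 bottleneck 3, total now 82

Maximum flow value: 82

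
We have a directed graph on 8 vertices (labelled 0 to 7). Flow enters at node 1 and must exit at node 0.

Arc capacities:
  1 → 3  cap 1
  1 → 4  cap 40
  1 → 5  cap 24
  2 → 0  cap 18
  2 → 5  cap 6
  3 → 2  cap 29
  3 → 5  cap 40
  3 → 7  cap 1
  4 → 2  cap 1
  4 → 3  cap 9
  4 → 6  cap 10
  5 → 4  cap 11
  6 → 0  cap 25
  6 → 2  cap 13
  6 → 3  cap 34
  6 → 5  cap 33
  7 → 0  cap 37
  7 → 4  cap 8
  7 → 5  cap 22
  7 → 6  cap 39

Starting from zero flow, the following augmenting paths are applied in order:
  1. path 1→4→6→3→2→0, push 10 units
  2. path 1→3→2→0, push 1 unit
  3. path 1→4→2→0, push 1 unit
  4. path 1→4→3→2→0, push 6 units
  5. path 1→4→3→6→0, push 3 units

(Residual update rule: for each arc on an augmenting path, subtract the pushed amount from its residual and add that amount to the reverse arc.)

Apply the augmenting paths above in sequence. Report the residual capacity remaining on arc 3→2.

after path 1 (1→4→6→3→2→0, push 10): res(3,2)=19
after path 2 (1→3→2→0, push 1): res(3,2)=18
after path 3 (1→4→2→0, push 1): res(3,2)=18
after path 4 (1→4→3→2→0, push 6): res(3,2)=12
after path 5 (1→4→3→6→0, push 3): res(3,2)=12

Residual capacity of (3,2): 12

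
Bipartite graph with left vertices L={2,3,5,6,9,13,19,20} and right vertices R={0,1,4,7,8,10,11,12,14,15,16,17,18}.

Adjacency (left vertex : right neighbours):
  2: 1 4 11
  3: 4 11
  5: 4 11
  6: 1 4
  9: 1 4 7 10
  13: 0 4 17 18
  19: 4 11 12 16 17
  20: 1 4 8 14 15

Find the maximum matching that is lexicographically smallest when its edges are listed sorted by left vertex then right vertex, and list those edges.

|M| = 7 (so the lex-smallest maximum matching has 7 edges)
process left vertices in ascending order; for each, take the smallest-labelled available neighbour that still permits 7 edges overall, or leave it unmatched if none does
lex-smallest matching: {2-1, 3-4, 5-11, 9-7, 13-0, 19-12, 20-8}

Lex-smallest maximum matching: {(2,1), (3,4), (5,11), (9,7), (13,0), (19,12), (20,8)}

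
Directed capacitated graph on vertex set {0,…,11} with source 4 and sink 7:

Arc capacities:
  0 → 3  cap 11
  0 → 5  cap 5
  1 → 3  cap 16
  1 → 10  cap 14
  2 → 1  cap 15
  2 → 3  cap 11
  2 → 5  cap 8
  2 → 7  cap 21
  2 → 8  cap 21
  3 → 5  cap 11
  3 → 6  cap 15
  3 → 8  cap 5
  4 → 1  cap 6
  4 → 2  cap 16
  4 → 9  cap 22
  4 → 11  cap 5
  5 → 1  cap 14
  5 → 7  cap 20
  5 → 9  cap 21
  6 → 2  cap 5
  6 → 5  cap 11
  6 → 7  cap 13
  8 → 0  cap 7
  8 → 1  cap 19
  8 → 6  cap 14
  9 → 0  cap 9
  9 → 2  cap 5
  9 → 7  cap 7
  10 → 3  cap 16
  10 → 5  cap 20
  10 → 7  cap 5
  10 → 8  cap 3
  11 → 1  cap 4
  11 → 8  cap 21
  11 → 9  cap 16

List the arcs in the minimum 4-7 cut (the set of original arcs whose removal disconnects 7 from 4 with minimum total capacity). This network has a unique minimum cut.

Min-cut arcs: {(4,1), (4,2), (4,11), (9,0), (9,2), (9,7)} (total capacity 48)

augment #1: 4→2→7 push 16
augment #2: 4→9→7 push 7
augment #3: 4→1→10→7 push 5
augment #4: 4→9→2→7 push 5
augment #5: 4→1→3→5→7 push 1
augment #6: 4→9→0→5→7 push 5
augment #7: 4→11→8→6→7 push 5
augment #8: 4→9→0→3→5→7 push 4
max flow = 48; residual-reachable set from 4 gives S-side
cut edges (S→T): {(4,1), (4,2), (4,11), (9,0), (9,2), (9,7)} total cap 48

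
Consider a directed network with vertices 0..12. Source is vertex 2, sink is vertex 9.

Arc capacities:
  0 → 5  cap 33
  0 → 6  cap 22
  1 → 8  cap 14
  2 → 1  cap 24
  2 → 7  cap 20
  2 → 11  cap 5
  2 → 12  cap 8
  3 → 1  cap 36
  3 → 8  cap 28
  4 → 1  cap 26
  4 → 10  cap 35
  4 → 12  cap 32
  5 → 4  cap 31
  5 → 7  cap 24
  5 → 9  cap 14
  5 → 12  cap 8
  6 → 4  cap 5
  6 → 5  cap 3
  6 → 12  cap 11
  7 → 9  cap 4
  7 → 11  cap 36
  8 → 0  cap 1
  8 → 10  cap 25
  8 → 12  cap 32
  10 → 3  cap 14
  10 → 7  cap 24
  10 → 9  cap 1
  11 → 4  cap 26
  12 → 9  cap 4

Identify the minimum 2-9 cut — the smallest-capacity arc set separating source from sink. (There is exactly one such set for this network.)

Min-cut arcs: {(7,9), (8,0), (10,9), (12,9)} (total capacity 10)

augment #1: 2→7→9 push 4
augment #2: 2→12→9 push 4
augment #3: 2→1→8→10→9 push 1
augment #4: 2→1→8→0→5→9 push 1
max flow = 10; residual-reachable set from 2 gives S-side
cut edges (S→T): {(7,9), (8,0), (10,9), (12,9)} total cap 10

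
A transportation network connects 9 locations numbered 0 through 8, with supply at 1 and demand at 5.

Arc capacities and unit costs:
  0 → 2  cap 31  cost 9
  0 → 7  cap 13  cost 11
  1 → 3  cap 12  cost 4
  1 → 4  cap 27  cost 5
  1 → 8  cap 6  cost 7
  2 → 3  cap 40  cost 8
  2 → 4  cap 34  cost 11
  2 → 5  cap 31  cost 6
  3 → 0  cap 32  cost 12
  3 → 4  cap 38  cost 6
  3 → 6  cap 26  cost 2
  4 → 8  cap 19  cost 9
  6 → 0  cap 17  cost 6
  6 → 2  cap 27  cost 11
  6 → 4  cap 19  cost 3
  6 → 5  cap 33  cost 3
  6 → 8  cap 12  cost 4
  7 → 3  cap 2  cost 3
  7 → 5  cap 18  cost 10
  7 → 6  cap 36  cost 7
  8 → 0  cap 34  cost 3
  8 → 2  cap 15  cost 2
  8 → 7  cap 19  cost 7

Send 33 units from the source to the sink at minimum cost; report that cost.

Minimum cost for 33 units: 578

shortest-cost path #1: 1→3→6→5 push 12 @ unit cost 9 (adds 108)
shortest-cost path #2: 1→8→2→5 push 6 @ unit cost 15 (adds 90)
shortest-cost path #3: 1→4→8→2→5 push 9 @ unit cost 22 (adds 198)
shortest-cost path #4: 1→4→8→7→3→6→5 push 2 @ unit cost 29 (adds 58)
shortest-cost path #5: 1→4→8→7→5 push 4 @ unit cost 31 (adds 124)
total cost = 578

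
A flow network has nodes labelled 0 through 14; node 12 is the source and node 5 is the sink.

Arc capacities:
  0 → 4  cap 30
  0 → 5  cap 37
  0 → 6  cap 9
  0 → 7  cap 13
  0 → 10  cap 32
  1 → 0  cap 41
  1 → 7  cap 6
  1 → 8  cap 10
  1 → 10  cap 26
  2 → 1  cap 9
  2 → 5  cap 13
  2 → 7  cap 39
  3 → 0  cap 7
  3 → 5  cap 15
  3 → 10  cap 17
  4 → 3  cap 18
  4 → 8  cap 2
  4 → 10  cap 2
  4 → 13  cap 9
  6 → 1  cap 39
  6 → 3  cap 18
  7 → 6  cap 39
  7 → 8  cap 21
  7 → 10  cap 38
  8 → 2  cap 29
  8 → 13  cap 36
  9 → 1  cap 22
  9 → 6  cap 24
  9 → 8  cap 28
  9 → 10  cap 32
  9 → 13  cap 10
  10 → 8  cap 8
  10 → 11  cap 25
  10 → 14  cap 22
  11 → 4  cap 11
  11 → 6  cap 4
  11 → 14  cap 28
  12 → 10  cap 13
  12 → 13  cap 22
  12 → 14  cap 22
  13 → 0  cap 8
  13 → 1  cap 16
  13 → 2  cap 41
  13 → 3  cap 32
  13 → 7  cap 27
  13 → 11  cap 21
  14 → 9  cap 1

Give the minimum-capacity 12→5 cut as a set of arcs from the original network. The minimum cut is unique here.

augment #1: 12→13→0→5 push 8
augment #2: 12→13→2→5 push 13
augment #3: 12→13→3→5 push 1
augment #4: 12→10→8→13→3→5 push 8
augment #5: 12→10→11→4→3→5 push 5
augment #6: 12→14→9→1→0→5 push 1
max flow = 36; residual-reachable set from 12 gives S-side
cut edges (S→T): {(12,10), (12,13), (14,9)} total cap 36

Min-cut arcs: {(12,10), (12,13), (14,9)} (total capacity 36)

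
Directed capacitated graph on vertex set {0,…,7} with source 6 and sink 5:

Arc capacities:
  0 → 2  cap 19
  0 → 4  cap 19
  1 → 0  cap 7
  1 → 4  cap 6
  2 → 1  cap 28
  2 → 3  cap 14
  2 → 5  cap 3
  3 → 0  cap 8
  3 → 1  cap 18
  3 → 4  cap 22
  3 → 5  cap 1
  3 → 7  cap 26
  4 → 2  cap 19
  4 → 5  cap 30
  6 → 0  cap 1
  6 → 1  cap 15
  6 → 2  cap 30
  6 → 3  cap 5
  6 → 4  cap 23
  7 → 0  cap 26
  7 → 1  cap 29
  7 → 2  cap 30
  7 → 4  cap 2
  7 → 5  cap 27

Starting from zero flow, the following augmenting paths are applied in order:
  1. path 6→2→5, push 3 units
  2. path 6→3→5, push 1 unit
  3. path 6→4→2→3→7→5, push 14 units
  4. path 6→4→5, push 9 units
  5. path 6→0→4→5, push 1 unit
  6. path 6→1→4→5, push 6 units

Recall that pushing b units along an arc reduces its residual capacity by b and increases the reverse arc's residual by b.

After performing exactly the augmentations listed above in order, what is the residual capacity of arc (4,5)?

Residual capacity of (4,5): 14

after path 1 (6→2→5, push 3): res(4,5)=30
after path 2 (6→3→5, push 1): res(4,5)=30
after path 3 (6→4→2→3→7→5, push 14): res(4,5)=30
after path 4 (6→4→5, push 9): res(4,5)=21
after path 5 (6→0→4→5, push 1): res(4,5)=20
after path 6 (6→1→4→5, push 6): res(4,5)=14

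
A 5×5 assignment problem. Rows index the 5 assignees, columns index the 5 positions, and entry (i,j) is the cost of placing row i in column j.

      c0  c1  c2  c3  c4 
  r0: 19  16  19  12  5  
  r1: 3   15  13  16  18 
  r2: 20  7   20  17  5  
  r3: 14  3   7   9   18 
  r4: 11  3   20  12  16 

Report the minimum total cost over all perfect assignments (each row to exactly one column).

optimal assignment: row0→col3 (cost 12), row1→col0 (cost 3), row2→col4 (cost 5), row3→col2 (cost 7), row4→col1 (cost 3)
total = 12 + 3 + 5 + 7 + 3 = 30

Minimum assignment cost: 30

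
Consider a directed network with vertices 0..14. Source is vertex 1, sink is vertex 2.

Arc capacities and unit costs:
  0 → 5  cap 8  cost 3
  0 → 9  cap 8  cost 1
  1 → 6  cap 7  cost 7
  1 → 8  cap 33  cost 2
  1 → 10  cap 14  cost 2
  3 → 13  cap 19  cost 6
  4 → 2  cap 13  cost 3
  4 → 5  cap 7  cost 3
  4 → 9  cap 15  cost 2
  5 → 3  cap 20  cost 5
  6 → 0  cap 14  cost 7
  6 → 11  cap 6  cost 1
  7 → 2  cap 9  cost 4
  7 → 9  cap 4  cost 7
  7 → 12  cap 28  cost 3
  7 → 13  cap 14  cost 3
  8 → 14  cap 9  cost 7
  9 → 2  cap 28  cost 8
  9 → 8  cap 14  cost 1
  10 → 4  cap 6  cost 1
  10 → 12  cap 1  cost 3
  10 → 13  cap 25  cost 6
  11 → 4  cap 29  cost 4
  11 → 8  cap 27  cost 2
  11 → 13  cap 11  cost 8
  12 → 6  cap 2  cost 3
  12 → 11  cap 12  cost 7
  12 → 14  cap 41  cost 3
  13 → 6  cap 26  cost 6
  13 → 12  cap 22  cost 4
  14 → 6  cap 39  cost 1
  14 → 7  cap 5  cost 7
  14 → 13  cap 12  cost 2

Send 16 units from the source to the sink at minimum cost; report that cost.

Minimum cost for 16 units: 205

shortest-cost path #1: 1→10→4→2 push 6 @ unit cost 6 (adds 36)
shortest-cost path #2: 1→6→11→4→2 push 6 @ unit cost 15 (adds 90)
shortest-cost path #3: 1→10→12→14→7→2 push 1 @ unit cost 19 (adds 19)
shortest-cost path #4: 1→8→14→7→2 push 3 @ unit cost 20 (adds 60)
total cost = 205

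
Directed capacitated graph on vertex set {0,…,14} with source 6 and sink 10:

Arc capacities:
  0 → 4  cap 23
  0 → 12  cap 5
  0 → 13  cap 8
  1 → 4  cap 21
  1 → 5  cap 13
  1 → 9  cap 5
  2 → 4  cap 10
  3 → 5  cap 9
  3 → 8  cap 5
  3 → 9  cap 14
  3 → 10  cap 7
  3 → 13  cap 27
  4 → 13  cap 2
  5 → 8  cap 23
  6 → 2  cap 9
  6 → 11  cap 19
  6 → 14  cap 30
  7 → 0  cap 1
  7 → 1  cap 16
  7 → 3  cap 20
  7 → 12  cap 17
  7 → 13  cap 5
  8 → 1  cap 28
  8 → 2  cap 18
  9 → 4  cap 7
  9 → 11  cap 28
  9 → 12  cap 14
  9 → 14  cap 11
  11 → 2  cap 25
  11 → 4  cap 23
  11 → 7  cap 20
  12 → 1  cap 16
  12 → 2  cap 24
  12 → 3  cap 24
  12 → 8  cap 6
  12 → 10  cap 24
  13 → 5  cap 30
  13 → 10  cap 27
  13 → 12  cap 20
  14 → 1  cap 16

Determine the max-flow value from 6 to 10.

augment #1: 6→2→4→13→10 bottleneck 2, total now 2
augment #2: 6→11→7→3→10 bottleneck 7, total now 9
augment #3: 6→11→7→12→10 bottleneck 12, total now 21
augment #4: 6→14→1→9→12→10 bottleneck 5, total now 26

Maximum flow value: 26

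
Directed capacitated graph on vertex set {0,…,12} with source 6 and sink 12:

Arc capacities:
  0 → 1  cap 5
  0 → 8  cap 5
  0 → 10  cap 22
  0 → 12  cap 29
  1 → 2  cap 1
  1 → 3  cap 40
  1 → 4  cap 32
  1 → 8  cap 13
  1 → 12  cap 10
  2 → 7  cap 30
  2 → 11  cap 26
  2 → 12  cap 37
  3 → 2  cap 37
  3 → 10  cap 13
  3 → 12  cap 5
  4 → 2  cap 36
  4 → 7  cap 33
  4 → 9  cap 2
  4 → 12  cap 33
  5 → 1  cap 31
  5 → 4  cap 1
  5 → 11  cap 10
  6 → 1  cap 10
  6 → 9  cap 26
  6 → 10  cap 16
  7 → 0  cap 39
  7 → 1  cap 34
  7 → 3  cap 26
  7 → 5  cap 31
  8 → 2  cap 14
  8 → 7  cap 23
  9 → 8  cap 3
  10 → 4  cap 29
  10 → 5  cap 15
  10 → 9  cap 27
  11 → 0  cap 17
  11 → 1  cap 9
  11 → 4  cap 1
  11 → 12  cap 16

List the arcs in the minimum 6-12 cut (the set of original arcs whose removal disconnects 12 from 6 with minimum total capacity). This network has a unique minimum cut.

Min-cut arcs: {(6,1), (6,10), (9,8)} (total capacity 29)

augment #1: 6→1→12 push 10
augment #2: 6→10→4→12 push 16
augment #3: 6→9→8→2→12 push 3
max flow = 29; residual-reachable set from 6 gives S-side
cut edges (S→T): {(6,1), (6,10), (9,8)} total cap 29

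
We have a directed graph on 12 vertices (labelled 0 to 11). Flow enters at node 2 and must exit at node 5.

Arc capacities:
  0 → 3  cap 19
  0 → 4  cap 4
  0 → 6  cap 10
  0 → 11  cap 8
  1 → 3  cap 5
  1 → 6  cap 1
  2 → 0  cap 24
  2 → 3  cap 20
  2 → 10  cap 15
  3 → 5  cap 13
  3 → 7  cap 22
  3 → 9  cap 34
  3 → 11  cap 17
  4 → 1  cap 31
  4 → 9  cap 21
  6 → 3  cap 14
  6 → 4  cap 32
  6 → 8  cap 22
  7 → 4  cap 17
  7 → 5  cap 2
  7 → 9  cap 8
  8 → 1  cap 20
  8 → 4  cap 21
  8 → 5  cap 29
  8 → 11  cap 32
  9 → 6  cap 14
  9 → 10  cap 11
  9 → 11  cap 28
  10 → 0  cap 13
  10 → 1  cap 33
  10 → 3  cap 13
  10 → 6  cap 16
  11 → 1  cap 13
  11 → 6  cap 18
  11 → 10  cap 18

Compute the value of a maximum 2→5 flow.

augment #1: 2→3→5 bottleneck 13, total now 13
augment #2: 2→3→7→5 bottleneck 2, total now 15
augment #3: 2→0→6→8→5 bottleneck 10, total now 25
augment #4: 2→10→6→8→5 bottleneck 12, total now 37

Maximum flow value: 37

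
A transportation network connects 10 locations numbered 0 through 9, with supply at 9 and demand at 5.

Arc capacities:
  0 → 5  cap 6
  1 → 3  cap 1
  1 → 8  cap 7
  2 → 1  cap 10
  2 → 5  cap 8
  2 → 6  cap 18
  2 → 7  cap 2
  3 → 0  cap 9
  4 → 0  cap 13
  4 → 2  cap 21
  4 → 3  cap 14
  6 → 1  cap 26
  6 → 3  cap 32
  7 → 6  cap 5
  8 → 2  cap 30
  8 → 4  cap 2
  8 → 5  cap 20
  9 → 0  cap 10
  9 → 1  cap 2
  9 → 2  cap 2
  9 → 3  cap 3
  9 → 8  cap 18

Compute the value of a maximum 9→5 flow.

augment #1: 9→0→5 bottleneck 6, total now 6
augment #2: 9→2→5 bottleneck 2, total now 8
augment #3: 9→8→5 bottleneck 18, total now 26
augment #4: 9→1→8→5 bottleneck 2, total now 28

Maximum flow value: 28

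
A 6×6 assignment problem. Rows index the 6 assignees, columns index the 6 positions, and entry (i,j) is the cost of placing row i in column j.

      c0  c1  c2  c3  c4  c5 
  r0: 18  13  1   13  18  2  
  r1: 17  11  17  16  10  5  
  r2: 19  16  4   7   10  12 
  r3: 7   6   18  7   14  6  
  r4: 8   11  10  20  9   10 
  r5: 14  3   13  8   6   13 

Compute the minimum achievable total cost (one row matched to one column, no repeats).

Minimum assignment cost: 32

optimal assignment: row0→col2 (cost 1), row1→col5 (cost 5), row2→col3 (cost 7), row3→col0 (cost 7), row4→col4 (cost 9), row5→col1 (cost 3)
total = 1 + 5 + 7 + 7 + 9 + 3 = 32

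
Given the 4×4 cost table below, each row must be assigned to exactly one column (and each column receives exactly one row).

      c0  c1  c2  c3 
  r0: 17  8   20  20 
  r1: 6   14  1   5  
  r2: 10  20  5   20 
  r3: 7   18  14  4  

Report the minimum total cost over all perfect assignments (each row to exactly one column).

one of 2 optimal assignments: row0→col1 (cost 8), row1→col0 (cost 6), row2→col2 (cost 5), row3→col3 (cost 4)
total = 8 + 6 + 5 + 4 = 23

Minimum assignment cost: 23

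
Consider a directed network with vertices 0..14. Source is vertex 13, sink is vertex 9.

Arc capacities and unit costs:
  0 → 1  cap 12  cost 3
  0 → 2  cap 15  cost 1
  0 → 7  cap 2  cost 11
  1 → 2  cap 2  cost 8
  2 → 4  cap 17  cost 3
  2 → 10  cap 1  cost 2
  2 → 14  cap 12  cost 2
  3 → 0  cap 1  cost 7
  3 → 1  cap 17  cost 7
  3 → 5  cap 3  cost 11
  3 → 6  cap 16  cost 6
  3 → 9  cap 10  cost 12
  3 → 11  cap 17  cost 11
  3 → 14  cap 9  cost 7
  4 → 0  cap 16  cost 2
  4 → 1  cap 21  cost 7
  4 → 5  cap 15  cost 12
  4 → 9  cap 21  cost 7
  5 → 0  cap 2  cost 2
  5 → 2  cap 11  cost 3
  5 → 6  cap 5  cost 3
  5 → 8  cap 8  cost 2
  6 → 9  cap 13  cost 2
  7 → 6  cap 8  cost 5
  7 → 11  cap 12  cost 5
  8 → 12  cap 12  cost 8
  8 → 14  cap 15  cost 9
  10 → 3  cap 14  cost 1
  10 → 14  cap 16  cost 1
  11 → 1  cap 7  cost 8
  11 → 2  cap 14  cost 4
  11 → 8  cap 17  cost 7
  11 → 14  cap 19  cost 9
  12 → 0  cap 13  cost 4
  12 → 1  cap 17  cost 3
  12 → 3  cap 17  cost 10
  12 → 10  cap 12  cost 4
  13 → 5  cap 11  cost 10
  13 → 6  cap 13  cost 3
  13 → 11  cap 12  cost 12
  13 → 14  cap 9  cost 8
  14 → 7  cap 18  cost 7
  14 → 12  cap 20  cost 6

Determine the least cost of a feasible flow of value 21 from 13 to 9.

shortest-cost path #1: 13→6→9 push 13 @ unit cost 5 (adds 65)
shortest-cost path #2: 13→5→2→4→9 push 8 @ unit cost 23 (adds 184)
total cost = 249

Minimum cost for 21 units: 249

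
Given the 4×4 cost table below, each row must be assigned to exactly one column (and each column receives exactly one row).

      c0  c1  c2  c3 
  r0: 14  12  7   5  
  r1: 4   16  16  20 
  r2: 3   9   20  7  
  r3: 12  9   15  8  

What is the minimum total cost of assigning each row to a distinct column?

Minimum assignment cost: 27

optimal assignment: row0→col2 (cost 7), row1→col0 (cost 4), row2→col3 (cost 7), row3→col1 (cost 9)
total = 7 + 4 + 7 + 9 = 27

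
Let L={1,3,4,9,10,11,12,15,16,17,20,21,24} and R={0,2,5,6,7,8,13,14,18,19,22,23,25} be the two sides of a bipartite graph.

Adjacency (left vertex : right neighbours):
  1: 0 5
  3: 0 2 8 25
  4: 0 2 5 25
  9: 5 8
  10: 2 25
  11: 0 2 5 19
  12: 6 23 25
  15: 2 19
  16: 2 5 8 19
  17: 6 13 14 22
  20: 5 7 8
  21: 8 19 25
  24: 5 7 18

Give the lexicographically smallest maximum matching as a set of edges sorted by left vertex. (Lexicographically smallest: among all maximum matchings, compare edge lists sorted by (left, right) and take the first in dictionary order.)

|M| = 10 (so the lex-smallest maximum matching has 10 edges)
process left vertices in ascending order; for each, take the smallest-labelled available neighbour that still permits 10 edges overall, or leave it unmatched if none does
lex-smallest matching: {1-0, 3-2, 4-5, 9-8, 10-25, 11-19, 12-6, 17-13, 20-7, 24-18}

Lex-smallest maximum matching: {(1,0), (3,2), (4,5), (9,8), (10,25), (11,19), (12,6), (17,13), (20,7), (24,18)}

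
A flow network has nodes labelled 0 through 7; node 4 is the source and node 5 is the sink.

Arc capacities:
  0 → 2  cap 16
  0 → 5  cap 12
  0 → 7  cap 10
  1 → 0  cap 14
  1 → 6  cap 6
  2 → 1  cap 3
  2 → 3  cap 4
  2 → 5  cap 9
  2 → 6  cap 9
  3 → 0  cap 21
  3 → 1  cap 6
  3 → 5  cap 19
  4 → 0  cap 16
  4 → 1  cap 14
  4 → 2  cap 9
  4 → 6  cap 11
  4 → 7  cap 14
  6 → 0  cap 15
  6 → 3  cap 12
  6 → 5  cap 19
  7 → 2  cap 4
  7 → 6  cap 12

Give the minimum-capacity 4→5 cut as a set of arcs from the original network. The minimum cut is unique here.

augment #1: 4→0→5 push 12
augment #2: 4→2→5 push 9
augment #3: 4→6→5 push 11
augment #4: 4→1→6→5 push 6
augment #5: 4→7→6→5 push 2
augment #6: 4→0→2→3→5 push 4
augment #7: 4→7→6→3→5 push 10
augment #8: 4→7→2→6→3→5 push 2
max flow = 56; residual-reachable set from 4 gives S-side
cut edges (S→T): {(0,5), (2,3), (2,5), (6,3), (6,5)} total cap 56

Min-cut arcs: {(0,5), (2,3), (2,5), (6,3), (6,5)} (total capacity 56)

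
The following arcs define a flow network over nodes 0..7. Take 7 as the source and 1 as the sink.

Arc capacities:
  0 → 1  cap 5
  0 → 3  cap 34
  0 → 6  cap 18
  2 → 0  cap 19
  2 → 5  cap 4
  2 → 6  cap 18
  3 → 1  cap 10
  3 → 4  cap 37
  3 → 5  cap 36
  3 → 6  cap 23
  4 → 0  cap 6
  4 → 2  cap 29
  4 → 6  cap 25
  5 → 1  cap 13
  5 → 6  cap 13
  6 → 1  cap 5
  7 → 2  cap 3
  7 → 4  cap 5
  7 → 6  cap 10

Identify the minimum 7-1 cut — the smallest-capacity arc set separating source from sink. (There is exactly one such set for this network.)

Min-cut arcs: {(6,1), (7,2), (7,4)} (total capacity 13)

augment #1: 7→6→1 push 5
augment #2: 7→2→0→1 push 3
augment #3: 7→4→0→1 push 2
augment #4: 7→4→0→3→1 push 3
max flow = 13; residual-reachable set from 7 gives S-side
cut edges (S→T): {(6,1), (7,2), (7,4)} total cap 13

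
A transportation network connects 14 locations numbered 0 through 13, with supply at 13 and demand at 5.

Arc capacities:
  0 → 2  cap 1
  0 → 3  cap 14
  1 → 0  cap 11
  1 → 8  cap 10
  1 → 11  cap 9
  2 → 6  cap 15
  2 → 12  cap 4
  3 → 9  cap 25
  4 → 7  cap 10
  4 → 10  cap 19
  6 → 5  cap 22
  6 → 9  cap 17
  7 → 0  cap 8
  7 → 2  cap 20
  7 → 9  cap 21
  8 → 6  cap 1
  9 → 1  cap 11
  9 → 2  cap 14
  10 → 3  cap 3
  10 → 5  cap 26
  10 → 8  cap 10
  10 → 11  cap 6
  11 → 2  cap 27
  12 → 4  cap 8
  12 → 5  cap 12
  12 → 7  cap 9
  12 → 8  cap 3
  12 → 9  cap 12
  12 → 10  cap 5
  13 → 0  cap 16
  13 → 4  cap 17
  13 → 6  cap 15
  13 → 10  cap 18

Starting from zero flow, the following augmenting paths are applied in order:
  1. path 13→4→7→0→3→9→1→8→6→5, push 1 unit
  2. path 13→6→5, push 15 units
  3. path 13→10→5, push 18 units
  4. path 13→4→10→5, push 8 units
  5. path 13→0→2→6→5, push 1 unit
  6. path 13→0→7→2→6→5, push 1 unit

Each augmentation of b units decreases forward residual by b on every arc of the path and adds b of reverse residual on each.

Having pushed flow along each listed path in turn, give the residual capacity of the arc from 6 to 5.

after path 1 (13→4→7→0→3→9→1→8→6→5, push 1): res(6,5)=21
after path 2 (13→6→5, push 15): res(6,5)=6
after path 3 (13→10→5, push 18): res(6,5)=6
after path 4 (13→4→10→5, push 8): res(6,5)=6
after path 5 (13→0→2→6→5, push 1): res(6,5)=5
after path 6 (13→0→7→2→6→5, push 1): res(6,5)=4

Residual capacity of (6,5): 4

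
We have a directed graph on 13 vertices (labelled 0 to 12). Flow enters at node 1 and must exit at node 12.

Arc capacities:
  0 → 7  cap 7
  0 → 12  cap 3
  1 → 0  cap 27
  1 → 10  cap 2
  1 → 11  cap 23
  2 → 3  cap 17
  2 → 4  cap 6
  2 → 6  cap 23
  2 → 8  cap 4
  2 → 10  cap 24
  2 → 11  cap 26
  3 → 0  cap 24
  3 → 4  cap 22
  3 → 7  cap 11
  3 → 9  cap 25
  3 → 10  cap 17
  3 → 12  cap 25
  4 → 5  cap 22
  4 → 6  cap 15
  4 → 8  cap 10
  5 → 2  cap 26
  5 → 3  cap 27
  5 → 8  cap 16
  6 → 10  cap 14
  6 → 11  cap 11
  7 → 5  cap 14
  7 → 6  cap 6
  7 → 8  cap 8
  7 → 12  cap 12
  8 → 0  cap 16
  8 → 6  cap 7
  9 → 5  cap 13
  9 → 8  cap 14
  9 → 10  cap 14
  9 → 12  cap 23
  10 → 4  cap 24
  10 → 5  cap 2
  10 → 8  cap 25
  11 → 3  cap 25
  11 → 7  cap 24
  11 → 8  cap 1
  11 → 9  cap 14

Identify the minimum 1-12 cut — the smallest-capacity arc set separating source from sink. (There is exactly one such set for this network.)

Min-cut arcs: {(0,7), (0,12), (1,10), (1,11)} (total capacity 35)

augment #1: 1→0→12 push 3
augment #2: 1→0→7→12 push 7
augment #3: 1→11→3→12 push 23
augment #4: 1→10→5→3→12 push 2
max flow = 35; residual-reachable set from 1 gives S-side
cut edges (S→T): {(0,7), (0,12), (1,10), (1,11)} total cap 35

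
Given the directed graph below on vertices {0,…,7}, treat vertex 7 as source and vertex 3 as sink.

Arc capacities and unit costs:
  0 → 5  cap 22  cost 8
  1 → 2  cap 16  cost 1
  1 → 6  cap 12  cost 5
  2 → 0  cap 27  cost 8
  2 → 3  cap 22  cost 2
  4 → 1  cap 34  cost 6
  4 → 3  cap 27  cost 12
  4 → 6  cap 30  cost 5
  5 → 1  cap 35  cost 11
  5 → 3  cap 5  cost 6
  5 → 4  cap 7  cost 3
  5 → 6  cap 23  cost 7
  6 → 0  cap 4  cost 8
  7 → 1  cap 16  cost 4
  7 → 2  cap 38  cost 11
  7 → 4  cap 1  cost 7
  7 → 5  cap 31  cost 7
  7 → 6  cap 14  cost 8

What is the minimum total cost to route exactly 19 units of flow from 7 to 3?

shortest-cost path #1: 7→1→2→3 push 16 @ unit cost 7 (adds 112)
shortest-cost path #2: 7→2→3 push 3 @ unit cost 13 (adds 39)
total cost = 151

Minimum cost for 19 units: 151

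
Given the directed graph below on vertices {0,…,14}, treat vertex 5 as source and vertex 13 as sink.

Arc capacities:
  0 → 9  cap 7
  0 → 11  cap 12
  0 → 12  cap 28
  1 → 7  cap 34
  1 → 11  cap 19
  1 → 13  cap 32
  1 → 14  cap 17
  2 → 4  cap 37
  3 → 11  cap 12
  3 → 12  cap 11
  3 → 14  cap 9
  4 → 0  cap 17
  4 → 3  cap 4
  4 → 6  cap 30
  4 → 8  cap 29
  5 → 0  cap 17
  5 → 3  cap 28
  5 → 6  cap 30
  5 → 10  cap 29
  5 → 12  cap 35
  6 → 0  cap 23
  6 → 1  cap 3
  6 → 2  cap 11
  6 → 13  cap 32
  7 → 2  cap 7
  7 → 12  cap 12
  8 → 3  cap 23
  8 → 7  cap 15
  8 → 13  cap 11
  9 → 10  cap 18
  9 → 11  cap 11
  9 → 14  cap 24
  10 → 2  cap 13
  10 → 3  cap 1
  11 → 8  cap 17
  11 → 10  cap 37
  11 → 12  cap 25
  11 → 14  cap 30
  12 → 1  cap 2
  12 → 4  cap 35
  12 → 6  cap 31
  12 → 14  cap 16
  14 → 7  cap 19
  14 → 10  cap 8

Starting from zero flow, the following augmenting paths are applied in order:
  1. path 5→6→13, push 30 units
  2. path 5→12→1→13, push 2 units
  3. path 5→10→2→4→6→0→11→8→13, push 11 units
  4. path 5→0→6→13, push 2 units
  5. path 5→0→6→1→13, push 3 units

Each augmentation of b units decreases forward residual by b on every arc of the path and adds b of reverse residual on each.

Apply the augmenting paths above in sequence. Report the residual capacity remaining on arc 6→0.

Residual capacity of (6,0): 17

after path 1 (5→6→13, push 30): res(6,0)=23
after path 2 (5→12→1→13, push 2): res(6,0)=23
after path 3 (5→10→2→4→6→0→11→8→13, push 11): res(6,0)=12
after path 4 (5→0→6→13, push 2): res(6,0)=14
after path 5 (5→0→6→1→13, push 3): res(6,0)=17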